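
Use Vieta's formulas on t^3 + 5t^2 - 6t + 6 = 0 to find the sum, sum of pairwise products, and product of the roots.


Monic cubic t^3+bt^2+ct+d=0: sum=-b, pairwise sum=c, product=-d.
b=5, c=-6, d=6
r1+r2+r3 = -5
r1r2+r1r3+r2r3 = -6
r1r2r3 = -6


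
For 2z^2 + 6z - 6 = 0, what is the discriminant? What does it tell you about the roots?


D = b^2 - 4ac = (6)^2 - 4(2)(-6) = 36 + 48 = 84
Since D > 0: two distinct irrational roots


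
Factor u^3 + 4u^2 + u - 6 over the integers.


Try integer roots (divisors of -6). u=-2: p(-2)=0.
Divide out (u + 2): quotient is u^2 + 2u - 3.
Factor the quadratic: (u + 3)(u - 1)
Result: (u + 2)(u + 3)(u - 1)


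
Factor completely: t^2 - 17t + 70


Roots satisfy r1 + r2 = -b/a = 17 and r1*r2 = c/a = 70.
So r1 = 10, r2 = 7.
t^2 - 17t + 70 = (t - r1)(t - r2) = (t - 10)(t - 7)


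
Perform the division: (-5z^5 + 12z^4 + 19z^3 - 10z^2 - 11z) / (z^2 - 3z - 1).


(-5z^5 + 12z^4 + 19z^3 - 10z^2 - 11z) / (z^2 - 3z - 1)
Step 1: -5z^3 * (z^2 - 3z - 1) = -5z^5 + 15z^4 + 5z^3; subtract.
Step 2: -3z^2 * (z^2 - 3z - 1) = -3z^4 + 9z^3 + 3z^2; subtract.
Step 3: 5z * (z^2 - 3z - 1) = 5z^3 - 15z^2 - 5z; subtract.
Step 4: 2 * (z^2 - 3z - 1) = 2z^2 - 6z - 2; subtract.
Quotient: -5z^3 - 3z^2 + 5z + 2, Remainder: 2


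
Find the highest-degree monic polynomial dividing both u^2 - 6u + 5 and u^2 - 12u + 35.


Factor each:
  u^2 - 6u + 5 = (u - 5)(u - 1)
  u^2 - 12u + 35 = (u - 5)(u - 7)
Common monic factor: u - 5


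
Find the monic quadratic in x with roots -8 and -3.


p(x) = (x + 8)(x + 3)
Expand: x^2 + 11x + 24


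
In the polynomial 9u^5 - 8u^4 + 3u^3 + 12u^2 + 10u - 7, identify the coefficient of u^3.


Read off the coefficient of u^3: 3


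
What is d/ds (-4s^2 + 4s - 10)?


Apply the power rule term by term:
  d/ds(-4s^2) = -8s
  d/ds(4s) = 4
  d/ds(-10) = 0
p'(s) = -8s + 4


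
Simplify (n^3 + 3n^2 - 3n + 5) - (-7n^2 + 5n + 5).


Distribute the minus sign:
  (n^3 + 3n^2 - 3n + 5)
- (-7n^2 + 5n + 5)
Negate second polynomial: 7n^2 - 5n - 5
Add: n^3 + 10n^2 - 8n


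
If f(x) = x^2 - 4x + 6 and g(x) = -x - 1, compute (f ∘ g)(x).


Substitute g(x) into f:
f(g(x)) = 1*(-x - 1)^2 + (-4)*(-x - 1) + 6
(-x - 1)^2 = x^2 + 2x + 1
Expand and combine: x^2 + 6x + 11


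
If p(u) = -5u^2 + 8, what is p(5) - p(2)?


p(5) = -117
p(2) = -12
p(5) - p(2) = -117 + 12 = -105


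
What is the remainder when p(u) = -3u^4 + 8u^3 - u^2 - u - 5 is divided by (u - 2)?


By the Remainder Theorem, the remainder equals p(2):
  -3*(2)^4 = -48
  8*(2)^3 = 64
  -1*(2)^2 = -4
  -1*(2)^1 = -2
  constant: -5
Sum: -48 + 64 - 4 - 2 - 5 = 5


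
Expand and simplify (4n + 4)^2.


Expand (4n + 4)^2 by repeated multiplication:
= 16n^2 + 32n + 16


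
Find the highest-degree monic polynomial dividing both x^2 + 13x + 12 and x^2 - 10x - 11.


Factor each:
  x^2 + 13x + 12 = (x + 1)(x + 12)
  x^2 - 10x - 11 = (x + 1)(x - 11)
Common monic factor: x + 1


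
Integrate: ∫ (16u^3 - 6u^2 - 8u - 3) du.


Reverse power rule on each term:
  ∫ 16u^3 du = 4u^4
  ∫ -6u^2 du = -2u^3
  ∫ -8u du = -4u^2
  ∫ -3 du = -3u
F(u) = 4u^4 - 2u^3 - 4u^2 - 3u + C


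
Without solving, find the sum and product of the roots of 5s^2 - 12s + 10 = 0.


For as^2+bs+c=0: sum = -b/a, product = c/a.
a=5, b=-12, c=10
Sum = -(-12)/5 = 12/5
Product = (10)/5 = 2


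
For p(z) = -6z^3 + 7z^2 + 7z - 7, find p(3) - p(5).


p(3) = -85
p(5) = -547
p(3) - p(5) = -85 + 547 = 462


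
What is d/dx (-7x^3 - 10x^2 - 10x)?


Apply the power rule term by term:
  d/dx(-7x^3) = -21x^2
  d/dx(-10x^2) = -20x
  d/dx(-10x) = -10
p'(x) = -21x^2 - 20x - 10


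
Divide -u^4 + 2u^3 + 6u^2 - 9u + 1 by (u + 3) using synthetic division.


Synthetic division with c = -3. Coefficients: -1, 2, 6, -9, 1
Bring down -1.
  -1 * -3 = 3; 3 + 2 = 5
  5 * -3 = -15; -15 + 6 = -9
  -9 * -3 = 27; 27 - 9 = 18
  18 * -3 = -54; -54 + 1 = -53
Quotient: -u^3 + 5u^2 - 9u + 18, Remainder: -53


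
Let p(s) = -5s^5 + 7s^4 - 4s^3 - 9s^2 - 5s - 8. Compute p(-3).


Using direct substitution:
  -5 * (-3)^5 = 1215
  7 * (-3)^4 = 567
  -4 * (-3)^3 = 108
  -9 * (-3)^2 = -81
  -5 * (-3)^1 = 15
  constant: -8
Sum = 1215 + 567 + 108 - 81 + 15 - 8 = 1816


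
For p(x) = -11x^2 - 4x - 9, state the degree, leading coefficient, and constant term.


Highest power of x is 2, with coefficient -11. Constant term is -9.
Degree = 2, leading coefficient = -11, constant term = -9


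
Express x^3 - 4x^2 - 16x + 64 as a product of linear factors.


Try integer roots (divisors of 64). x=4: p(4)=0.
Divide out (x - 4): quotient is x^2 - 16.
Factor the quadratic: (x + 4)(x - 4)
Result: (x - 4)(x + 4)(x - 4)


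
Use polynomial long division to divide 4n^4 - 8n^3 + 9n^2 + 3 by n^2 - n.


(4n^4 - 8n^3 + 9n^2 + 3) / (n^2 - n)
Step 1: 4n^2 * (n^2 - n) = 4n^4 - 4n^3; subtract.
Step 2: -4n * (n^2 - n) = -4n^3 + 4n^2; subtract.
Step 3: 5 * (n^2 - n) = 5n^2 - 5n; subtract.
Quotient: 4n^2 - 4n + 5, Remainder: 5n + 3


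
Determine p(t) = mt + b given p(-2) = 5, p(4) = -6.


p(t) = mt + b. Using p(-2)=5, p(4)=-6:
m = (5 + 6)/(-2 - 4) = 11/-6 = -11/6
b = 5 - m*(-2) = 5 - 11/3 = 4/3
p(t) = -(11/6)t + (4/3)


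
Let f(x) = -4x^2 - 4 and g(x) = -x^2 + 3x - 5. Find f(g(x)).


Substitute g(x) into f:
f(g(x)) = -4*(-x^2 + 3x - 5)^2 + (-4)
(-x^2 + 3x - 5)^2 = x^4 - 6x^3 + 19x^2 - 30x + 25
Expand and combine: -4x^4 + 24x^3 - 76x^2 + 120x - 104


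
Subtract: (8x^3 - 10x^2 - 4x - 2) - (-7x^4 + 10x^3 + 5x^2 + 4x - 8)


Distribute the minus sign:
  (8x^3 - 10x^2 - 4x - 2)
- (-7x^4 + 10x^3 + 5x^2 + 4x - 8)
Negate second polynomial: 7x^4 - 10x^3 - 5x^2 - 4x + 8
Add: 7x^4 - 2x^3 - 15x^2 - 8x + 6


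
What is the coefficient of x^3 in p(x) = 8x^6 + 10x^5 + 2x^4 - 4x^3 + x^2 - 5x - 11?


Read off the coefficient of x^3: -4


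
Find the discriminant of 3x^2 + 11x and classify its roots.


D = b^2 - 4ac = (11)^2 - 4(3)(0) = 121 = 121
Since D > 0: two distinct rational roots


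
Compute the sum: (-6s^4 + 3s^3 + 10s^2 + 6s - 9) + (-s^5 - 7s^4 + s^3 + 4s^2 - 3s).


Align terms by degree and add:
  -6s^4 + 3s^3 + 10s^2 + 6s - 9
  -s^5 - 7s^4 + s^3 + 4s^2 - 3s
= -s^5 - 13s^4 + 4s^3 + 14s^2 + 3s - 9


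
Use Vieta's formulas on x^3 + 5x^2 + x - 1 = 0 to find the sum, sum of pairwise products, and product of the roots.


Monic cubic x^3+bx^2+cx+d=0: sum=-b, pairwise sum=c, product=-d.
b=5, c=1, d=-1
r1+r2+r3 = -5
r1r2+r1r3+r2r3 = 1
r1r2r3 = 1


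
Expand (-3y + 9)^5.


Expand (-3y + 9)^5 by repeated multiplication:
  (-3y + 9)^2 = 9y^2 - 54y + 81
  (-3y + 9)^3 = -27y^3 + 243y^2 - 729y + 729
  (-3y + 9)^4 = 81y^4 - 972y^3 + 4374y^2 - 8748y + 6561
= -243y^5 + 3645y^4 - 21870y^3 + 65610y^2 - 98415y + 59049


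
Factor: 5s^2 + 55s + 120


Roots satisfy r1 + r2 = -b/a = -11 and r1*r2 = c/a = 24.
So r1 = -3, r2 = -8.
5s^2 + 55s + 120 = 5(s - r1)(s - r2) = 5(s + 3)(s + 8)


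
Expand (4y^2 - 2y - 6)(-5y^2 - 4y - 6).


Distribute each term of the first polynomial:
  (4y^2)(-5y^2 - 4y - 6) = -20y^4 - 16y^3 - 24y^2
  (-2y)(-5y^2 - 4y - 6) = 10y^3 + 8y^2 + 12y
  (-6)(-5y^2 - 4y - 6) = 30y^2 + 24y + 36
Sum: -20y^4 - 6y^3 + 14y^2 + 36y + 36


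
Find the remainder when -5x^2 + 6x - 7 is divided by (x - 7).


By the Remainder Theorem, the remainder equals p(7):
  -5*(7)^2 = -245
  6*(7)^1 = 42
  constant: -7
Sum: -245 + 42 - 7 = -210


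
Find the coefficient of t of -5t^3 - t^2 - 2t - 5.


Read off the coefficient of t: -2


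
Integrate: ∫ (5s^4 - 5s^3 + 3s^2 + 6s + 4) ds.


Reverse power rule on each term:
  ∫ 5s^4 ds = s^5
  ∫ -5s^3 ds = -(5/4)s^4
  ∫ 3s^2 ds = s^3
  ∫ 6s ds = 3s^2
  ∫ 4 ds = 4s
F(s) = s^5 - (5/4)s^4 + s^3 + 3s^2 + 4s + C


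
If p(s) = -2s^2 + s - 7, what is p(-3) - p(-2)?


p(-3) = -28
p(-2) = -17
p(-3) - p(-2) = -28 + 17 = -11


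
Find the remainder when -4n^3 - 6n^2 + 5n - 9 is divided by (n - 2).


By the Remainder Theorem, the remainder equals p(2):
  -4*(2)^3 = -32
  -6*(2)^2 = -24
  5*(2)^1 = 10
  constant: -9
Sum: -32 - 24 + 10 - 9 = -55


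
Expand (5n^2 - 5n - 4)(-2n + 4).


Distribute each term of the first polynomial:
  (5n^2)(-2n + 4) = -10n^3 + 20n^2
  (-5n)(-2n + 4) = 10n^2 - 20n
  (-4)(-2n + 4) = 8n - 16
Sum: -10n^3 + 30n^2 - 12n - 16


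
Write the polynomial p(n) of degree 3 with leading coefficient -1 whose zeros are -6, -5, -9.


p(n) = -(n + 6)(n + 5)(n + 9)
Expand: -n^3 - 20n^2 - 129n - 270


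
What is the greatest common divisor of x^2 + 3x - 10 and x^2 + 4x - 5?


Factor each:
  x^2 + 3x - 10 = (x + 5)(x - 2)
  x^2 + 4x - 5 = (x + 5)(x - 1)
Common monic factor: x + 5


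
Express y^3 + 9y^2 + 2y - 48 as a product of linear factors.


Try integer roots (divisors of -48). y=2: p(2)=0.
Divide out (y - 2): quotient is y^2 + 11y + 24.
Factor the quadratic: (y + 3)(y + 8)
Result: (y - 2)(y + 3)(y + 8)


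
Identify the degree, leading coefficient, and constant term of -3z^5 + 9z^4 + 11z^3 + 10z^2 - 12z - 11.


Highest power of z is 5, with coefficient -3. Constant term is -11.
Degree = 5, leading coefficient = -3, constant term = -11


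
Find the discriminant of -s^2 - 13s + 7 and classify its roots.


D = b^2 - 4ac = (-13)^2 - 4(-1)(7) = 169 + 28 = 197
Since D > 0: two distinct irrational roots


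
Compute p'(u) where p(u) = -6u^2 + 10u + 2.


Apply the power rule term by term:
  d/du(-6u^2) = -12u
  d/du(10u) = 10
  d/du(2) = 0
p'(u) = -12u + 10


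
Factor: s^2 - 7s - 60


Roots satisfy r1 + r2 = -b/a = 7 and r1*r2 = c/a = -60.
So r1 = 12, r2 = -5.
s^2 - 7s - 60 = (s - r1)(s - r2) = (s - 12)(s + 5)


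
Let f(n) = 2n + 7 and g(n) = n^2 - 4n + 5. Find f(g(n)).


Substitute g(n) into f:
f(g(n)) = 2*(n^2 - 4n + 5) + 7
Expand and combine: 2n^2 - 8n + 17


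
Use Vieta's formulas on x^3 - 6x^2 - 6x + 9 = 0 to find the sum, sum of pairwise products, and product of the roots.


Monic cubic x^3+bx^2+cx+d=0: sum=-b, pairwise sum=c, product=-d.
b=-6, c=-6, d=9
r1+r2+r3 = 6
r1r2+r1r3+r2r3 = -6
r1r2r3 = -9


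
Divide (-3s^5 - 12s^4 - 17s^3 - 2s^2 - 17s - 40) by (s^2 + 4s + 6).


(-3s^5 - 12s^4 - 17s^3 - 2s^2 - 17s - 40) / (s^2 + 4s + 6)
Step 1: -3s^3 * (s^2 + 4s + 6) = -3s^5 - 12s^4 - 18s^3; subtract.
Step 2: 0 * (s^2 + 4s + 6) = 0; subtract.
Step 3: s * (s^2 + 4s + 6) = s^3 + 4s^2 + 6s; subtract.
Step 4: -6 * (s^2 + 4s + 6) = -6s^2 - 24s - 36; subtract.
Quotient: -3s^3 + s - 6, Remainder: s - 4


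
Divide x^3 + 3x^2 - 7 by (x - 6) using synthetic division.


Synthetic division with c = 6. Coefficients: 1, 3, 0, -7
Bring down 1.
  1 * 6 = 6; 6 + 3 = 9
  9 * 6 = 54; 54 + 0 = 54
  54 * 6 = 324; 324 - 7 = 317
Quotient: x^2 + 9x + 54, Remainder: 317


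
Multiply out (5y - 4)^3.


Expand (5y - 4)^3 by repeated multiplication:
  (5y - 4)^2 = 25y^2 - 40y + 16
= 125y^3 - 300y^2 + 240y - 64


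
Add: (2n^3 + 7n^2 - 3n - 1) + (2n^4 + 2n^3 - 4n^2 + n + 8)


Align terms by degree and add:
  2n^3 + 7n^2 - 3n - 1
+ 2n^4 + 2n^3 - 4n^2 + n + 8
= 2n^4 + 4n^3 + 3n^2 - 2n + 7


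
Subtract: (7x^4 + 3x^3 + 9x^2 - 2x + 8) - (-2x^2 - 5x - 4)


Distribute the minus sign:
  (7x^4 + 3x^3 + 9x^2 - 2x + 8)
- (-2x^2 - 5x - 4)
Negate second polynomial: 2x^2 + 5x + 4
Add: 7x^4 + 3x^3 + 11x^2 + 3x + 12


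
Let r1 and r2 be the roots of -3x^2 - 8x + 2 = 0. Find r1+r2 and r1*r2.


For ax^2+bx+c=0: sum = -b/a, product = c/a.
a=-3, b=-8, c=2
Sum = -(-8)/-3 = -8/3
Product = (2)/-3 = -2/3


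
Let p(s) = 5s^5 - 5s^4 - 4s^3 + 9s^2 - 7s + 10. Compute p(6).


Using direct substitution:
  5 * (6)^5 = 38880
  -5 * (6)^4 = -6480
  -4 * (6)^3 = -864
  9 * (6)^2 = 324
  -7 * (6)^1 = -42
  constant: 10
Sum = 38880 - 6480 - 864 + 324 - 42 + 10 = 31828


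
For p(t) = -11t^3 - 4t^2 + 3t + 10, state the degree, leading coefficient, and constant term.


Highest power of t is 3, with coefficient -11. Constant term is 10.
Degree = 3, leading coefficient = -11, constant term = 10


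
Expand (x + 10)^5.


Expand (x + 10)^5 by repeated multiplication:
  (x + 10)^2 = x^2 + 20x + 100
  (x + 10)^3 = x^3 + 30x^2 + 300x + 1000
  (x + 10)^4 = x^4 + 40x^3 + 600x^2 + 4000x + 10000
= x^5 + 50x^4 + 1000x^3 + 10000x^2 + 50000x + 100000


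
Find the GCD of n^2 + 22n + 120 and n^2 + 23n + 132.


Factor each:
  n^2 + 22n + 120 = (n + 12)(n + 10)
  n^2 + 23n + 132 = (n + 12)(n + 11)
Common monic factor: n + 12


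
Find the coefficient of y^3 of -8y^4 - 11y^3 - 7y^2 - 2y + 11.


Read off the coefficient of y^3: -11


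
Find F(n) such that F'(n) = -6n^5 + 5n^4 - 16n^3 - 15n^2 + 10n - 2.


Reverse power rule on each term:
  ∫ -6n^5 dn = -n^6
  ∫ 5n^4 dn = n^5
  ∫ -16n^3 dn = -4n^4
  ∫ -15n^2 dn = -5n^3
  ∫ 10n dn = 5n^2
  ∫ -2 dn = -2n
F(n) = -n^6 + n^5 - 4n^4 - 5n^3 + 5n^2 - 2n + C


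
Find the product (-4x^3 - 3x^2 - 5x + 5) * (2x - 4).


Distribute each term of the first polynomial:
  (-4x^3)(2x - 4) = -8x^4 + 16x^3
  (-3x^2)(2x - 4) = -6x^3 + 12x^2
  (-5x)(2x - 4) = -10x^2 + 20x
  (5)(2x - 4) = 10x - 20
Sum: -8x^4 + 10x^3 + 2x^2 + 30x - 20


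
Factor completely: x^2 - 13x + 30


Roots satisfy r1 + r2 = -b/a = 13 and r1*r2 = c/a = 30.
So r1 = 3, r2 = 10.
x^2 - 13x + 30 = (x - r1)(x - r2) = (x - 3)(x - 10)


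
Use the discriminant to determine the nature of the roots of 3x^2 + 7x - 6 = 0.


D = b^2 - 4ac = (7)^2 - 4(3)(-6) = 49 + 72 = 121
Since D > 0: two distinct rational roots


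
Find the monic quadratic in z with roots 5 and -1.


p(z) = (z - 5)(z + 1)
Expand: z^2 - 4z - 5


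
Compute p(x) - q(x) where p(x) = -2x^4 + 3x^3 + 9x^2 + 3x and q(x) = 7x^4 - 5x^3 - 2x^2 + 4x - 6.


Distribute the minus sign:
  (-2x^4 + 3x^3 + 9x^2 + 3x)
- (7x^4 - 5x^3 - 2x^2 + 4x - 6)
Negate second polynomial: -7x^4 + 5x^3 + 2x^2 - 4x + 6
Add: -9x^4 + 8x^3 + 11x^2 - x + 6


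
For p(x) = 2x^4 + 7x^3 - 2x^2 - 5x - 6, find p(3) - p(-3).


p(3) = 312
p(-3) = -36
p(3) - p(-3) = 312 + 36 = 348


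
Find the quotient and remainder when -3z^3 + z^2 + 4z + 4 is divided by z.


(-3z^3 + z^2 + 4z + 4) / (z)
Step 1: -3z^2 * (z) = -3z^3; subtract.
Step 2: z * (z) = z^2; subtract.
Step 3: 4 * (z) = 4z; subtract.
Quotient: -3z^2 + z + 4, Remainder: 4


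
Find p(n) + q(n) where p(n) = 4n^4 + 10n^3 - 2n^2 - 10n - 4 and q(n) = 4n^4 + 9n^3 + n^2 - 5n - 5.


Align terms by degree and add:
  4n^4 + 10n^3 - 2n^2 - 10n - 4
+ 4n^4 + 9n^3 + n^2 - 5n - 5
= 8n^4 + 19n^3 - n^2 - 15n - 9


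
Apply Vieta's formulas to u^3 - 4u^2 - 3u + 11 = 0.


Monic cubic u^3+bu^2+cu+d=0: sum=-b, pairwise sum=c, product=-d.
b=-4, c=-3, d=11
r1+r2+r3 = 4
r1r2+r1r3+r2r3 = -3
r1r2r3 = -11


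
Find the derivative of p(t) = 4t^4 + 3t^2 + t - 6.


Apply the power rule term by term:
  d/dt(4t^4) = 16t^3
  d/dt(3t^2) = 6t
  d/dt(t) = 1
  d/dt(-6) = 0
p'(t) = 16t^3 + 6t + 1


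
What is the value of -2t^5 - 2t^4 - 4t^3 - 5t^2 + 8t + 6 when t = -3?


Using direct substitution:
  -2 * (-3)^5 = 486
  -2 * (-3)^4 = -162
  -4 * (-3)^3 = 108
  -5 * (-3)^2 = -45
  8 * (-3)^1 = -24
  constant: 6
Sum = 486 - 162 + 108 - 45 - 24 + 6 = 369


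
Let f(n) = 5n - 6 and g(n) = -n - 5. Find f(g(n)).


Substitute g(n) into f:
f(g(n)) = 5*(-n - 5) + (-6)
Expand and combine: -5n - 31


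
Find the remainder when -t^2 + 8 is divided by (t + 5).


By the Remainder Theorem, the remainder equals p(-5):
  -1*(-5)^2 = -25
  0*(-5)^1 = 0
  constant: 8
Sum: -25 + 0 + 8 = -17


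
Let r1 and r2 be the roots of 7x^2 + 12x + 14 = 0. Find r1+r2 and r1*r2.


For ax^2+bx+c=0: sum = -b/a, product = c/a.
a=7, b=12, c=14
Sum = -(12)/7 = -12/7
Product = (14)/7 = 2


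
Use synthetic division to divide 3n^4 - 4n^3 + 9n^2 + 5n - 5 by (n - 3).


Synthetic division with c = 3. Coefficients: 3, -4, 9, 5, -5
Bring down 3.
  3 * 3 = 9; 9 - 4 = 5
  5 * 3 = 15; 15 + 9 = 24
  24 * 3 = 72; 72 + 5 = 77
  77 * 3 = 231; 231 - 5 = 226
Quotient: 3n^3 + 5n^2 + 24n + 77, Remainder: 226


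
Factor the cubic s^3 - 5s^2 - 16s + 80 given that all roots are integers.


Try integer roots (divisors of 80). s=-4: p(-4)=0.
Divide out (s + 4): quotient is s^2 - 9s + 20.
Factor the quadratic: (s - 4)(s - 5)
Result: (s + 4)(s - 4)(s - 5)


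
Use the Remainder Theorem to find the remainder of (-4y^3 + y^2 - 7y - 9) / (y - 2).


By the Remainder Theorem, the remainder equals p(2):
  -4*(2)^3 = -32
  1*(2)^2 = 4
  -7*(2)^1 = -14
  constant: -9
Sum: -32 + 4 - 14 - 9 = -51


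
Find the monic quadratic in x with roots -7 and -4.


p(x) = (x + 7)(x + 4)
Expand: x^2 + 11x + 28


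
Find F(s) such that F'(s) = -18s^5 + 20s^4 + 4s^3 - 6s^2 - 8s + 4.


Reverse power rule on each term:
  ∫ -18s^5 ds = -3s^6
  ∫ 20s^4 ds = 4s^5
  ∫ 4s^3 ds = s^4
  ∫ -6s^2 ds = -2s^3
  ∫ -8s ds = -4s^2
  ∫ 4 ds = 4s
F(s) = -3s^6 + 4s^5 + s^4 - 2s^3 - 4s^2 + 4s + C


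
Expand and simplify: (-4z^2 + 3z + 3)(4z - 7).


Distribute each term of the first polynomial:
  (-4z^2)(4z - 7) = -16z^3 + 28z^2
  (3z)(4z - 7) = 12z^2 - 21z
  (3)(4z - 7) = 12z - 21
Sum: -16z^3 + 40z^2 - 9z - 21


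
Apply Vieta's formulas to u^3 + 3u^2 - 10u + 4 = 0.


Monic cubic u^3+bu^2+cu+d=0: sum=-b, pairwise sum=c, product=-d.
b=3, c=-10, d=4
r1+r2+r3 = -3
r1r2+r1r3+r2r3 = -10
r1r2r3 = -4


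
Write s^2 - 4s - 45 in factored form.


Roots satisfy r1 + r2 = -b/a = 4 and r1*r2 = c/a = -45.
So r1 = -5, r2 = 9.
s^2 - 4s - 45 = (s - r1)(s - r2) = (s + 5)(s - 9)


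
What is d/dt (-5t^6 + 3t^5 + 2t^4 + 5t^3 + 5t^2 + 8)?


Apply the power rule term by term:
  d/dt(-5t^6) = -30t^5
  d/dt(3t^5) = 15t^4
  d/dt(2t^4) = 8t^3
  d/dt(5t^3) = 15t^2
  d/dt(5t^2) = 10t
  d/dt(8) = 0
p'(t) = -30t^5 + 15t^4 + 8t^3 + 15t^2 + 10t


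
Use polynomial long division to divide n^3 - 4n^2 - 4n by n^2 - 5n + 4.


(n^3 - 4n^2 - 4n) / (n^2 - 5n + 4)
Step 1: n * (n^2 - 5n + 4) = n^3 - 5n^2 + 4n; subtract.
Step 2: 1 * (n^2 - 5n + 4) = n^2 - 5n + 4; subtract.
Quotient: n + 1, Remainder: -3n - 4


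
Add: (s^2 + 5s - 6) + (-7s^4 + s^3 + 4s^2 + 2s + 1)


Align terms by degree and add:
  s^2 + 5s - 6
  -7s^4 + s^3 + 4s^2 + 2s + 1
= -7s^4 + s^3 + 5s^2 + 7s - 5


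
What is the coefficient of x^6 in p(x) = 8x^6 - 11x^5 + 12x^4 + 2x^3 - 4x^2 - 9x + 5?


Read off the coefficient of x^6: 8


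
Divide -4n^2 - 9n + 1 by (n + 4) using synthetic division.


Synthetic division with c = -4. Coefficients: -4, -9, 1
Bring down -4.
  -4 * -4 = 16; 16 - 9 = 7
  7 * -4 = -28; -28 + 1 = -27
Quotient: -4n + 7, Remainder: -27


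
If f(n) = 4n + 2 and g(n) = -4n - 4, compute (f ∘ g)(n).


Substitute g(n) into f:
f(g(n)) = 4*(-4n - 4) + 2
Expand and combine: -16n - 14


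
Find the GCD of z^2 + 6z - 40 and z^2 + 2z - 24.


Factor each:
  z^2 + 6z - 40 = (z - 4)(z + 10)
  z^2 + 2z - 24 = (z - 4)(z + 6)
Common monic factor: z - 4


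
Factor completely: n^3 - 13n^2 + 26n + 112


Try integer roots (divisors of 112). n=7: p(7)=0.
Divide out (n - 7): quotient is n^2 - 6n - 16.
Factor the quadratic: (n - 8)(n + 2)
Result: (n - 7)(n - 8)(n + 2)


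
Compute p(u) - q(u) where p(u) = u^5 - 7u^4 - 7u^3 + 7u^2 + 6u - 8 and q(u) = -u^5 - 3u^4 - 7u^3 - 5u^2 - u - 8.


Distribute the minus sign:
  (u^5 - 7u^4 - 7u^3 + 7u^2 + 6u - 8)
- (-u^5 - 3u^4 - 7u^3 - 5u^2 - u - 8)
Negate second polynomial: u^5 + 3u^4 + 7u^3 + 5u^2 + u + 8
Add: 2u^5 - 4u^4 + 12u^2 + 7u


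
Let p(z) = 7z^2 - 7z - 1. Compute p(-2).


Using direct substitution:
  7 * (-2)^2 = 28
  -7 * (-2)^1 = 14
  constant: -1
Sum = 28 + 14 - 1 = 41


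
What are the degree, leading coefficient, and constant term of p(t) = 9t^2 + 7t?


Highest power of t is 2, with coefficient 9. Constant term is 0.
Degree = 2, leading coefficient = 9, constant term = 0


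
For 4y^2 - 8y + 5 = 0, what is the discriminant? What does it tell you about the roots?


D = b^2 - 4ac = (-8)^2 - 4(4)(5) = 64 - 80 = -16
Since D < 0: two complex conjugate roots (no real roots)


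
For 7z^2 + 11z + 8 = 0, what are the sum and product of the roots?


For az^2+bz+c=0: sum = -b/a, product = c/a.
a=7, b=11, c=8
Sum = -(11)/7 = -11/7
Product = (8)/7 = 8/7


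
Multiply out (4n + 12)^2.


Expand (4n + 12)^2 by repeated multiplication:
= 16n^2 + 96n + 144


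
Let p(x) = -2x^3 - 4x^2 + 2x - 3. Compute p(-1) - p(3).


p(-1) = -7
p(3) = -87
p(-1) - p(3) = -7 + 87 = 80


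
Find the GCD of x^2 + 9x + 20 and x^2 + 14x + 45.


Factor each:
  x^2 + 9x + 20 = (x + 5)(x + 4)
  x^2 + 14x + 45 = (x + 5)(x + 9)
Common monic factor: x + 5


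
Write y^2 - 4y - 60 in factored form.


Roots satisfy r1 + r2 = -b/a = 4 and r1*r2 = c/a = -60.
So r1 = -6, r2 = 10.
y^2 - 4y - 60 = (y - r1)(y - r2) = (y + 6)(y - 10)


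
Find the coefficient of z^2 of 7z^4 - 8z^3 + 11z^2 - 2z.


Read off the coefficient of z^2: 11


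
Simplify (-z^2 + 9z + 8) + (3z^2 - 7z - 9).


Align terms by degree and add:
  -z^2 + 9z + 8
+ 3z^2 - 7z - 9
= 2z^2 + 2z - 1


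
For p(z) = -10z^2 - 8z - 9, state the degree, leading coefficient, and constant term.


Highest power of z is 2, with coefficient -10. Constant term is -9.
Degree = 2, leading coefficient = -10, constant term = -9


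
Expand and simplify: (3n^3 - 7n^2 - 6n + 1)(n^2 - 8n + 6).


Distribute each term of the first polynomial:
  (3n^3)(n^2 - 8n + 6) = 3n^5 - 24n^4 + 18n^3
  (-7n^2)(n^2 - 8n + 6) = -7n^4 + 56n^3 - 42n^2
  (-6n)(n^2 - 8n + 6) = -6n^3 + 48n^2 - 36n
  (1)(n^2 - 8n + 6) = n^2 - 8n + 6
Sum: 3n^5 - 31n^4 + 68n^3 + 7n^2 - 44n + 6


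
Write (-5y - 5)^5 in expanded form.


Expand (-5y - 5)^5 by repeated multiplication:
  (-5y - 5)^2 = 25y^2 + 50y + 25
  (-5y - 5)^3 = -125y^3 - 375y^2 - 375y - 125
  (-5y - 5)^4 = 625y^4 + 2500y^3 + 3750y^2 + 2500y + 625
= -3125y^5 - 15625y^4 - 31250y^3 - 31250y^2 - 15625y - 3125


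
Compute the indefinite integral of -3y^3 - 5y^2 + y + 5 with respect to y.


Reverse power rule on each term:
  ∫ -3y^3 dy = -(3/4)y^4
  ∫ -5y^2 dy = -(5/3)y^3
  ∫ y dy = (1/2)y^2
  ∫ 5 dy = 5y
F(y) = -(3/4)y^4 - (5/3)y^3 + (1/2)y^2 + 5y + C


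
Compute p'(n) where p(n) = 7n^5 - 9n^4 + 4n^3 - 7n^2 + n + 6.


Apply the power rule term by term:
  d/dn(7n^5) = 35n^4
  d/dn(-9n^4) = -36n^3
  d/dn(4n^3) = 12n^2
  d/dn(-7n^2) = -14n
  d/dn(n) = 1
  d/dn(6) = 0
p'(n) = 35n^4 - 36n^3 + 12n^2 - 14n + 1


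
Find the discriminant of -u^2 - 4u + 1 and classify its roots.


D = b^2 - 4ac = (-4)^2 - 4(-1)(1) = 16 + 4 = 20
Since D > 0: two distinct irrational roots


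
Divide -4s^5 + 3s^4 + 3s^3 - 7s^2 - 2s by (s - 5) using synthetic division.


Synthetic division with c = 5. Coefficients: -4, 3, 3, -7, -2, 0
Bring down -4.
  -4 * 5 = -20; -20 + 3 = -17
  -17 * 5 = -85; -85 + 3 = -82
  -82 * 5 = -410; -410 - 7 = -417
  -417 * 5 = -2085; -2085 - 2 = -2087
  -2087 * 5 = -10435; -10435 + 0 = -10435
Quotient: -4s^4 - 17s^3 - 82s^2 - 417s - 2087, Remainder: -10435


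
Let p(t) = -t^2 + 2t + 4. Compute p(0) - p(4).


p(0) = 4
p(4) = -4
p(0) - p(4) = 4 + 4 = 8


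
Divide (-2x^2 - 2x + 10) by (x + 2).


(-2x^2 - 2x + 10) / (x + 2)
Step 1: -2x * (x + 2) = -2x^2 - 4x; subtract.
Step 2: 2 * (x + 2) = 2x + 4; subtract.
Quotient: -2x + 2, Remainder: 6


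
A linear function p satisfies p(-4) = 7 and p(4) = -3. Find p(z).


p(z) = mz + b. Using p(-4)=7, p(4)=-3:
m = (7 + 3)/(-4 - 4) = 10/-8 = -5/4
b = 7 - m*(-4) = 7 - 5 = 2
p(z) = -(5/4)z + 2


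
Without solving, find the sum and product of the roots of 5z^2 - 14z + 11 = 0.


For az^2+bz+c=0: sum = -b/a, product = c/a.
a=5, b=-14, c=11
Sum = -(-14)/5 = 14/5
Product = (11)/5 = 11/5


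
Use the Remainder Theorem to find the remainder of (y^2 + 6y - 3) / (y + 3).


By the Remainder Theorem, the remainder equals p(-3):
  1*(-3)^2 = 9
  6*(-3)^1 = -18
  constant: -3
Sum: 9 - 18 - 3 = -12


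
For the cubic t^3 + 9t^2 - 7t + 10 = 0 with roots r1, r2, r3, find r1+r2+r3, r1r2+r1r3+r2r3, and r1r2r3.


Monic cubic t^3+bt^2+ct+d=0: sum=-b, pairwise sum=c, product=-d.
b=9, c=-7, d=10
r1+r2+r3 = -9
r1r2+r1r3+r2r3 = -7
r1r2r3 = -10


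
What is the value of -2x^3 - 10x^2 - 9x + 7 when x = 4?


Using direct substitution:
  -2 * (4)^3 = -128
  -10 * (4)^2 = -160
  -9 * (4)^1 = -36
  constant: 7
Sum = -128 - 160 - 36 + 7 = -317


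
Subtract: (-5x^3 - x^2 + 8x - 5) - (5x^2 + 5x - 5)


Distribute the minus sign:
  (-5x^3 - x^2 + 8x - 5)
- (5x^2 + 5x - 5)
Negate second polynomial: -5x^2 - 5x + 5
Add: -5x^3 - 6x^2 + 3x


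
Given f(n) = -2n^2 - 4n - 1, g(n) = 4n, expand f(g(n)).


Substitute g(n) into f:
f(g(n)) = -2*(4n)^2 + (-4)*(4n) + (-1)
(4n)^2 = 16n^2
Expand and combine: -32n^2 - 16n - 1


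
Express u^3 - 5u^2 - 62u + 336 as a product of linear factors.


Try integer roots (divisors of 336). u=7: p(7)=0.
Divide out (u - 7): quotient is u^2 + 2u - 48.
Factor the quadratic: (u + 8)(u - 6)
Result: (u - 7)(u + 8)(u - 6)


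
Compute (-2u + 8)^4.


Expand (-2u + 8)^4 by repeated multiplication:
  (-2u + 8)^2 = 4u^2 - 32u + 64
  (-2u + 8)^3 = -8u^3 + 96u^2 - 384u + 512
= 16u^4 - 256u^3 + 1536u^2 - 4096u + 4096


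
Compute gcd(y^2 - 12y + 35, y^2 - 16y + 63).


Factor each:
  y^2 - 12y + 35 = (y - 7)(y - 5)
  y^2 - 16y + 63 = (y - 7)(y - 9)
Common monic factor: y - 7


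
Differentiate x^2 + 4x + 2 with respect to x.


Apply the power rule term by term:
  d/dx(x^2) = 2x
  d/dx(4x) = 4
  d/dx(2) = 0
p'(x) = 2x + 4


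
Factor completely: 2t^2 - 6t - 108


Roots satisfy r1 + r2 = -b/a = 3 and r1*r2 = c/a = -54.
So r1 = 9, r2 = -6.
2t^2 - 6t - 108 = 2(t - r1)(t - r2) = 2(t - 9)(t + 6)


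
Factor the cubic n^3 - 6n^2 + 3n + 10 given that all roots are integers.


Try integer roots (divisors of 10). n=5: p(5)=0.
Divide out (n - 5): quotient is n^2 - n - 2.
Factor the quadratic: (n - 2)(n + 1)
Result: (n - 5)(n - 2)(n + 1)


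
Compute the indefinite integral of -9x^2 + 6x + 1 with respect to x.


Reverse power rule on each term:
  ∫ -9x^2 dx = -3x^3
  ∫ 6x dx = 3x^2
  ∫ 1 dx = x
F(x) = -3x^3 + 3x^2 + x + C


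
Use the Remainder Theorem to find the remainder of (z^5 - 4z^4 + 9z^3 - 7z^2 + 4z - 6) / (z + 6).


By the Remainder Theorem, the remainder equals p(-6):
  1*(-6)^5 = -7776
  -4*(-6)^4 = -5184
  9*(-6)^3 = -1944
  -7*(-6)^2 = -252
  4*(-6)^1 = -24
  constant: -6
Sum: -7776 - 5184 - 1944 - 252 - 24 - 6 = -15186


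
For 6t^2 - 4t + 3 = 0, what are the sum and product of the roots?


For at^2+bt+c=0: sum = -b/a, product = c/a.
a=6, b=-4, c=3
Sum = -(-4)/6 = 2/3
Product = (3)/6 = 1/2


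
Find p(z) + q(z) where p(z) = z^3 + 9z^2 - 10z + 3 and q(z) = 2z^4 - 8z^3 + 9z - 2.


Align terms by degree and add:
  z^3 + 9z^2 - 10z + 3
+ 2z^4 - 8z^3 + 9z - 2
= 2z^4 - 7z^3 + 9z^2 - z + 1


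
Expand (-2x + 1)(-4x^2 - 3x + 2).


Distribute each term of the first polynomial:
  (-2x)(-4x^2 - 3x + 2) = 8x^3 + 6x^2 - 4x
  (1)(-4x^2 - 3x + 2) = -4x^2 - 3x + 2
Sum: 8x^3 + 2x^2 - 7x + 2


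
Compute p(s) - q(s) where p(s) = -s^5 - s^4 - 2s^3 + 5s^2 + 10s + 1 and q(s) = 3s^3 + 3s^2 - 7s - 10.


Distribute the minus sign:
  (-s^5 - s^4 - 2s^3 + 5s^2 + 10s + 1)
- (3s^3 + 3s^2 - 7s - 10)
Negate second polynomial: -3s^3 - 3s^2 + 7s + 10
Add: -s^5 - s^4 - 5s^3 + 2s^2 + 17s + 11


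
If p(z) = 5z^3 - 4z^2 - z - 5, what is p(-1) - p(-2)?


p(-1) = -13
p(-2) = -59
p(-1) - p(-2) = -13 + 59 = 46


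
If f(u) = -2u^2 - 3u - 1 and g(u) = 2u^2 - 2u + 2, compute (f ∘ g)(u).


Substitute g(u) into f:
f(g(u)) = -2*(2u^2 - 2u + 2)^2 + (-3)*(2u^2 - 2u + 2) + (-1)
(2u^2 - 2u + 2)^2 = 4u^4 - 8u^3 + 12u^2 - 8u + 4
Expand and combine: -8u^4 + 16u^3 - 30u^2 + 22u - 15


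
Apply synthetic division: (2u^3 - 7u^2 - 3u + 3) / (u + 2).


Synthetic division with c = -2. Coefficients: 2, -7, -3, 3
Bring down 2.
  2 * -2 = -4; -4 - 7 = -11
  -11 * -2 = 22; 22 - 3 = 19
  19 * -2 = -38; -38 + 3 = -35
Quotient: 2u^2 - 11u + 19, Remainder: -35


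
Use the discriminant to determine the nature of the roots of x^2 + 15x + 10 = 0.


D = b^2 - 4ac = (15)^2 - 4(1)(10) = 225 - 40 = 185
Since D > 0: two distinct irrational roots


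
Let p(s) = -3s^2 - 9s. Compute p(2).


Using direct substitution:
  -3 * (2)^2 = -12
  -9 * (2)^1 = -18
  constant: 0
Sum = -12 - 18 + 0 = -30


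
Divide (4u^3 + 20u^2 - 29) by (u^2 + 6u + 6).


(4u^3 + 20u^2 - 29) / (u^2 + 6u + 6)
Step 1: 4u * (u^2 + 6u + 6) = 4u^3 + 24u^2 + 24u; subtract.
Step 2: -4 * (u^2 + 6u + 6) = -4u^2 - 24u - 24; subtract.
Quotient: 4u - 4, Remainder: -5


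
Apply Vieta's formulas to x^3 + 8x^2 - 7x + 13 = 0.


Monic cubic x^3+bx^2+cx+d=0: sum=-b, pairwise sum=c, product=-d.
b=8, c=-7, d=13
r1+r2+r3 = -8
r1r2+r1r3+r2r3 = -7
r1r2r3 = -13


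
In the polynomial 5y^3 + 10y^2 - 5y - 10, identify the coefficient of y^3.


Read off the coefficient of y^3: 5


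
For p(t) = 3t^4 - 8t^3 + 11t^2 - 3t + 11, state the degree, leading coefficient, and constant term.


Highest power of t is 4, with coefficient 3. Constant term is 11.
Degree = 4, leading coefficient = 3, constant term = 11


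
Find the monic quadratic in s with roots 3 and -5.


p(s) = (s - 3)(s + 5)
Expand: s^2 + 2s - 15


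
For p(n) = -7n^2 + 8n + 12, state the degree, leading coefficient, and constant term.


Highest power of n is 2, with coefficient -7. Constant term is 12.
Degree = 2, leading coefficient = -7, constant term = 12


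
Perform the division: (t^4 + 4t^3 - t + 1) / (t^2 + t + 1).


(t^4 + 4t^3 - t + 1) / (t^2 + t + 1)
Step 1: t^2 * (t^2 + t + 1) = t^4 + t^3 + t^2; subtract.
Step 2: 3t * (t^2 + t + 1) = 3t^3 + 3t^2 + 3t; subtract.
Step 3: -4 * (t^2 + t + 1) = -4t^2 - 4t - 4; subtract.
Quotient: t^2 + 3t - 4, Remainder: 5


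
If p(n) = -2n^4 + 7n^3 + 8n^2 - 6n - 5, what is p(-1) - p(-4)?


p(-1) = 0
p(-4) = -813
p(-1) - p(-4) = 0 + 813 = 813


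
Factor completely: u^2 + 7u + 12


Roots satisfy r1 + r2 = -b/a = -7 and r1*r2 = c/a = 12.
So r1 = -3, r2 = -4.
u^2 + 7u + 12 = (u - r1)(u - r2) = (u + 3)(u + 4)


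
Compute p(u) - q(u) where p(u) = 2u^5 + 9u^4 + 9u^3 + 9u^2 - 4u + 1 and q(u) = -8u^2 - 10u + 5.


Distribute the minus sign:
  (2u^5 + 9u^4 + 9u^3 + 9u^2 - 4u + 1)
- (-8u^2 - 10u + 5)
Negate second polynomial: 8u^2 + 10u - 5
Add: 2u^5 + 9u^4 + 9u^3 + 17u^2 + 6u - 4


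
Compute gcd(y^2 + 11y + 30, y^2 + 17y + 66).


Factor each:
  y^2 + 11y + 30 = (y + 6)(y + 5)
  y^2 + 17y + 66 = (y + 6)(y + 11)
Common monic factor: y + 6


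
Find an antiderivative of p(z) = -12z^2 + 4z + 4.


Reverse power rule on each term:
  ∫ -12z^2 dz = -4z^3
  ∫ 4z dz = 2z^2
  ∫ 4 dz = 4z
F(z) = -4z^3 + 2z^2 + 4z + C


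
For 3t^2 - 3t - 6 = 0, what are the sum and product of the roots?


For at^2+bt+c=0: sum = -b/a, product = c/a.
a=3, b=-3, c=-6
Sum = -(-3)/3 = 1
Product = (-6)/3 = -2


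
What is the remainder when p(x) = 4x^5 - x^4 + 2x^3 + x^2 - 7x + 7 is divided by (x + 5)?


By the Remainder Theorem, the remainder equals p(-5):
  4*(-5)^5 = -12500
  -1*(-5)^4 = -625
  2*(-5)^3 = -250
  1*(-5)^2 = 25
  -7*(-5)^1 = 35
  constant: 7
Sum: -12500 - 625 - 250 + 25 + 35 + 7 = -13308


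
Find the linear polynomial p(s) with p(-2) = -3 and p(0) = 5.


p(s) = ms + b. Using p(-2)=-3, p(0)=5:
m = (-3 - 5)/(-2) = -8/-2 = 4
b = -3 - m*(-2) = -3 + 8 = 5
p(s) = 4s + 5


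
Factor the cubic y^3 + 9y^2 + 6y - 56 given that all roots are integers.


Try integer roots (divisors of -56). y=-7: p(-7)=0.
Divide out (y + 7): quotient is y^2 + 2y - 8.
Factor the quadratic: (y + 4)(y - 2)
Result: (y + 7)(y + 4)(y - 2)


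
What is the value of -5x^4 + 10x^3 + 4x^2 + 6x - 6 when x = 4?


Using direct substitution:
  -5 * (4)^4 = -1280
  10 * (4)^3 = 640
  4 * (4)^2 = 64
  6 * (4)^1 = 24
  constant: -6
Sum = -1280 + 640 + 64 + 24 - 6 = -558


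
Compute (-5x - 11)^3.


Expand (-5x - 11)^3 by repeated multiplication:
  (-5x - 11)^2 = 25x^2 + 110x + 121
= -125x^3 - 825x^2 - 1815x - 1331


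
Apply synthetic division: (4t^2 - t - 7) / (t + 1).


Synthetic division with c = -1. Coefficients: 4, -1, -7
Bring down 4.
  4 * -1 = -4; -4 - 1 = -5
  -5 * -1 = 5; 5 - 7 = -2
Quotient: 4t - 5, Remainder: -2


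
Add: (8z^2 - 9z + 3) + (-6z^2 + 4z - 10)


Align terms by degree and add:
  8z^2 - 9z + 3
  -6z^2 + 4z - 10
= 2z^2 - 5z - 7


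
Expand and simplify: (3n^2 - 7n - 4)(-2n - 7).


Distribute each term of the first polynomial:
  (3n^2)(-2n - 7) = -6n^3 - 21n^2
  (-7n)(-2n - 7) = 14n^2 + 49n
  (-4)(-2n - 7) = 8n + 28
Sum: -6n^3 - 7n^2 + 57n + 28


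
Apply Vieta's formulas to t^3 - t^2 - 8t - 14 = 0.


Monic cubic t^3+bt^2+ct+d=0: sum=-b, pairwise sum=c, product=-d.
b=-1, c=-8, d=-14
r1+r2+r3 = 1
r1r2+r1r3+r2r3 = -8
r1r2r3 = 14


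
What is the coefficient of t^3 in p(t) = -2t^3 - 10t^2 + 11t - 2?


Read off the coefficient of t^3: -2


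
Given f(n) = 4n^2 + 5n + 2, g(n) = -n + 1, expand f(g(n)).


Substitute g(n) into f:
f(g(n)) = 4*(-n + 1)^2 + 5*(-n + 1) + 2
(-n + 1)^2 = n^2 - 2n + 1
Expand and combine: 4n^2 - 13n + 11


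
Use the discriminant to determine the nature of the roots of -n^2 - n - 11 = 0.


D = b^2 - 4ac = (-1)^2 - 4(-1)(-11) = 1 - 44 = -43
Since D < 0: two complex conjugate roots (no real roots)


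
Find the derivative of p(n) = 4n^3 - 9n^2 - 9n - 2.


Apply the power rule term by term:
  d/dn(4n^3) = 12n^2
  d/dn(-9n^2) = -18n
  d/dn(-9n) = -9
  d/dn(-2) = 0
p'(n) = 12n^2 - 18n - 9


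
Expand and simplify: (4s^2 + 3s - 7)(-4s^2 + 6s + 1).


Distribute each term of the first polynomial:
  (4s^2)(-4s^2 + 6s + 1) = -16s^4 + 24s^3 + 4s^2
  (3s)(-4s^2 + 6s + 1) = -12s^3 + 18s^2 + 3s
  (-7)(-4s^2 + 6s + 1) = 28s^2 - 42s - 7
Sum: -16s^4 + 12s^3 + 50s^2 - 39s - 7


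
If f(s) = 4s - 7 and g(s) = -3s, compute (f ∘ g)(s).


Substitute g(s) into f:
f(g(s)) = 4*(-3s) + (-7)
Expand and combine: -12s - 7


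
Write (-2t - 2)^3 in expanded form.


Expand (-2t - 2)^3 by repeated multiplication:
  (-2t - 2)^2 = 4t^2 + 8t + 4
= -8t^3 - 24t^2 - 24t - 8


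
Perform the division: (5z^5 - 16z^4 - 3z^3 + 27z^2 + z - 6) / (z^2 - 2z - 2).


(5z^5 - 16z^4 - 3z^3 + 27z^2 + z - 6) / (z^2 - 2z - 2)
Step 1: 5z^3 * (z^2 - 2z - 2) = 5z^5 - 10z^4 - 10z^3; subtract.
Step 2: -6z^2 * (z^2 - 2z - 2) = -6z^4 + 12z^3 + 12z^2; subtract.
Step 3: -5z * (z^2 - 2z - 2) = -5z^3 + 10z^2 + 10z; subtract.
Step 4: 5 * (z^2 - 2z - 2) = 5z^2 - 10z - 10; subtract.
Quotient: 5z^3 - 6z^2 - 5z + 5, Remainder: z + 4


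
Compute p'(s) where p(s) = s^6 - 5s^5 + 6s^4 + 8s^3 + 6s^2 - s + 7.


Apply the power rule term by term:
  d/ds(s^6) = 6s^5
  d/ds(-5s^5) = -25s^4
  d/ds(6s^4) = 24s^3
  d/ds(8s^3) = 24s^2
  d/ds(6s^2) = 12s
  d/ds(-s) = -1
  d/ds(7) = 0
p'(s) = 6s^5 - 25s^4 + 24s^3 + 24s^2 + 12s - 1


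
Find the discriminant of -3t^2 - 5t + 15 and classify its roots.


D = b^2 - 4ac = (-5)^2 - 4(-3)(15) = 25 + 180 = 205
Since D > 0: two distinct irrational roots


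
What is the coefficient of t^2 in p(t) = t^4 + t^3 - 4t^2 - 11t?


Read off the coefficient of t^2: -4


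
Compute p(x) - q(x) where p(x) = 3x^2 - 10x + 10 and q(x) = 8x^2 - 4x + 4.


Distribute the minus sign:
  (3x^2 - 10x + 10)
- (8x^2 - 4x + 4)
Negate second polynomial: -8x^2 + 4x - 4
Add: -5x^2 - 6x + 6


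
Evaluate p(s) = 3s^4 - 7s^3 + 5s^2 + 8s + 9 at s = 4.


Using direct substitution:
  3 * (4)^4 = 768
  -7 * (4)^3 = -448
  5 * (4)^2 = 80
  8 * (4)^1 = 32
  constant: 9
Sum = 768 - 448 + 80 + 32 + 9 = 441


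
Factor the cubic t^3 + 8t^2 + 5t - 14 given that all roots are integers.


Try integer roots (divisors of -14). t=-2: p(-2)=0.
Divide out (t + 2): quotient is t^2 + 6t - 7.
Factor the quadratic: (t + 7)(t - 1)
Result: (t + 2)(t + 7)(t - 1)


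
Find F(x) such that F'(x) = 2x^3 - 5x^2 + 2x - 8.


Reverse power rule on each term:
  ∫ 2x^3 dx = (1/2)x^4
  ∫ -5x^2 dx = -(5/3)x^3
  ∫ 2x dx = x^2
  ∫ -8 dx = -8x
F(x) = (1/2)x^4 - (5/3)x^3 + x^2 - 8x + C


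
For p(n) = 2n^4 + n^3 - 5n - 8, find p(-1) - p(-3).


p(-1) = -2
p(-3) = 142
p(-1) - p(-3) = -2 - 142 = -144


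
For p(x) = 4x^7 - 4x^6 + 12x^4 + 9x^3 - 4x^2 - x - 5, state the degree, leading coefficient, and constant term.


Highest power of x is 7, with coefficient 4. Constant term is -5.
Degree = 7, leading coefficient = 4, constant term = -5


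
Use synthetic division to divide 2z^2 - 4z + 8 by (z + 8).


Synthetic division with c = -8. Coefficients: 2, -4, 8
Bring down 2.
  2 * -8 = -16; -16 - 4 = -20
  -20 * -8 = 160; 160 + 8 = 168
Quotient: 2z - 20, Remainder: 168


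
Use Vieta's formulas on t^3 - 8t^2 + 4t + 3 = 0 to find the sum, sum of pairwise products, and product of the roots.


Monic cubic t^3+bt^2+ct+d=0: sum=-b, pairwise sum=c, product=-d.
b=-8, c=4, d=3
r1+r2+r3 = 8
r1r2+r1r3+r2r3 = 4
r1r2r3 = -3


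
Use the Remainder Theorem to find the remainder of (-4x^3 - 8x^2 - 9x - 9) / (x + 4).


By the Remainder Theorem, the remainder equals p(-4):
  -4*(-4)^3 = 256
  -8*(-4)^2 = -128
  -9*(-4)^1 = 36
  constant: -9
Sum: 256 - 128 + 36 - 9 = 155


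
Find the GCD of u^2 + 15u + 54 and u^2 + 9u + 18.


Factor each:
  u^2 + 15u + 54 = (u + 6)(u + 9)
  u^2 + 9u + 18 = (u + 6)(u + 3)
Common monic factor: u + 6


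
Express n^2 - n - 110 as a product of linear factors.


Roots satisfy r1 + r2 = -b/a = 1 and r1*r2 = c/a = -110.
So r1 = 11, r2 = -10.
n^2 - n - 110 = (n - r1)(n - r2) = (n - 11)(n + 10)


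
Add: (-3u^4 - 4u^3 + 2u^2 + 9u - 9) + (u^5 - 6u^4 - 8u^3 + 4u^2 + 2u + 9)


Align terms by degree and add:
  -3u^4 - 4u^3 + 2u^2 + 9u - 9
+ u^5 - 6u^4 - 8u^3 + 4u^2 + 2u + 9
= u^5 - 9u^4 - 12u^3 + 6u^2 + 11u


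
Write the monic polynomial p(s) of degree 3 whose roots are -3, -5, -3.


p(s) = (s + 3)(s + 5)(s + 3)
Expand: s^3 + 11s^2 + 39s + 45


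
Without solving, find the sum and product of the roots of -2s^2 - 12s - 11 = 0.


For as^2+bs+c=0: sum = -b/a, product = c/a.
a=-2, b=-12, c=-11
Sum = -(-12)/-2 = -6
Product = (-11)/-2 = 11/2


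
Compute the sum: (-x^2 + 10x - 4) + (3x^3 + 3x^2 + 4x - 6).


Align terms by degree and add:
  -x^2 + 10x - 4
+ 3x^3 + 3x^2 + 4x - 6
= 3x^3 + 2x^2 + 14x - 10


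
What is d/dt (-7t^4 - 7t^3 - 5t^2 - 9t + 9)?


Apply the power rule term by term:
  d/dt(-7t^4) = -28t^3
  d/dt(-7t^3) = -21t^2
  d/dt(-5t^2) = -10t
  d/dt(-9t) = -9
  d/dt(9) = 0
p'(t) = -28t^3 - 21t^2 - 10t - 9


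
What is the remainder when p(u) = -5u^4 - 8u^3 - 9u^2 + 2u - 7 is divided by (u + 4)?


By the Remainder Theorem, the remainder equals p(-4):
  -5*(-4)^4 = -1280
  -8*(-4)^3 = 512
  -9*(-4)^2 = -144
  2*(-4)^1 = -8
  constant: -7
Sum: -1280 + 512 - 144 - 8 - 7 = -927


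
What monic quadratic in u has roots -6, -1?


p(u) = (u + 6)(u + 1)
Expand: u^2 + 7u + 6


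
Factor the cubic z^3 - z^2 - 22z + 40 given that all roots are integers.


Try integer roots (divisors of 40). z=-5: p(-5)=0.
Divide out (z + 5): quotient is z^2 - 6z + 8.
Factor the quadratic: (z - 4)(z - 2)
Result: (z + 5)(z - 4)(z - 2)


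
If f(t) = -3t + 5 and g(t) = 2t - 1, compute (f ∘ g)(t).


Substitute g(t) into f:
f(g(t)) = -3*(2t - 1) + 5
Expand and combine: -6t + 8


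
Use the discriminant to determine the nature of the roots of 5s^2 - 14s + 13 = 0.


D = b^2 - 4ac = (-14)^2 - 4(5)(13) = 196 - 260 = -64
Since D < 0: two complex conjugate roots (no real roots)


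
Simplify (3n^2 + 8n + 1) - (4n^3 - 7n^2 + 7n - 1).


Distribute the minus sign:
  (3n^2 + 8n + 1)
- (4n^3 - 7n^2 + 7n - 1)
Negate second polynomial: -4n^3 + 7n^2 - 7n + 1
Add: -4n^3 + 10n^2 + n + 2


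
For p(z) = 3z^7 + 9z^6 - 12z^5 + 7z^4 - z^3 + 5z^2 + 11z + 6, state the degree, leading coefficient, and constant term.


Highest power of z is 7, with coefficient 3. Constant term is 6.
Degree = 7, leading coefficient = 3, constant term = 6
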